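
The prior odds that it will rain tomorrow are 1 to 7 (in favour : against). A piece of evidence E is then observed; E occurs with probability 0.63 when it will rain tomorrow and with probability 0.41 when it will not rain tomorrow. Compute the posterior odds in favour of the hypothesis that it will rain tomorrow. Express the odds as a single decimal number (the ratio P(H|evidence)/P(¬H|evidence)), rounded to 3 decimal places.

Posterior odds ≈ 0.220

Prior odds = 1/7 = 0.14286.
Likelihood ratio for E = 0.63/0.41 = 1.5366.
Posterior odds = prior odds × LR = 0.21951.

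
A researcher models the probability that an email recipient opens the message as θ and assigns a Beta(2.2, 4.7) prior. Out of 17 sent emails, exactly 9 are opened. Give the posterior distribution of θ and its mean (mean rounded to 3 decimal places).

Posterior: Beta(11.2, 12.7); mean ≈ 0.469

The binomial likelihood is conjugate to the Beta prior: with 9 successes and 8 failures, the posterior is Beta(2.2+9, 4.7+8) = Beta(11.2, 12.7).
Posterior mean = α/(α+β) = 11.2/23.9 = 0.469.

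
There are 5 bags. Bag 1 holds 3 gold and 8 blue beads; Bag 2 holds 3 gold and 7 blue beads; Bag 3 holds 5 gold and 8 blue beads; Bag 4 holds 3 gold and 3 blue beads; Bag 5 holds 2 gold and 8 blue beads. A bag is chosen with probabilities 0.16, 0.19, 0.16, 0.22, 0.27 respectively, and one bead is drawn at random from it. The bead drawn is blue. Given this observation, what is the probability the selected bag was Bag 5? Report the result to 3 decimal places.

P(blue|Bag 1) = 0.7273; P(blue|Bag 2) = 0.7; P(blue|Bag 3) = 0.6154; P(blue|Bag 4) = 0.5; P(blue|Bag 5) = 0.8.
Prior × likelihood for each source: 0.16·0.7273=0.1164, 0.19·0.7=0.1330, 0.16·0.6154=0.09846, 0.22·0.5=0.1100, 0.27·0.8=0.2160. Summing gives P(blue) = 0.67383.
P(Bag 5 | blue) = 0.2160 / 0.67383 = 0.321.

Posterior probability ≈ 0.321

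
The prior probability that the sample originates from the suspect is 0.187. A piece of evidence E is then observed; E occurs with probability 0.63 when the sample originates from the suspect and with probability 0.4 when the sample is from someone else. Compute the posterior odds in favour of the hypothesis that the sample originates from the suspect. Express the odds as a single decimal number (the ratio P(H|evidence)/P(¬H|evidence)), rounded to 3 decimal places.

Posterior odds ≈ 0.362

Prior odds = 0.187/(1−0.187) = 0.23001. In log-odds, ln(0.23001) = -1.4696.
Add log likelihood ratio: ln(1.5750) = 0.45426.
Posterior log-odds = -1.0154, so posterior odds = exp(-1.0154) = 0.36227.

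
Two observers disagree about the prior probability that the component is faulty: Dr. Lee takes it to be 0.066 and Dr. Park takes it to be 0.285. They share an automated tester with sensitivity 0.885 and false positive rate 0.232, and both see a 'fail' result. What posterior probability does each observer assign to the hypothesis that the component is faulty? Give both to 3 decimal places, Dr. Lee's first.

Dr. Lee: 0.212; Dr. Park: 0.603

P('+'|H) = 0.885, P('+'|¬H) = 0.232.
Dr. Lee: numerator 0.885·0.066 = 0.058410; evidence = 0.058410+0.232·0.934 = 0.27510; posterior = 0.212.
Dr. Park: numerator 0.885·0.285 = 0.25222; evidence = 0.25222+0.232·0.715 = 0.41811; posterior = 0.603.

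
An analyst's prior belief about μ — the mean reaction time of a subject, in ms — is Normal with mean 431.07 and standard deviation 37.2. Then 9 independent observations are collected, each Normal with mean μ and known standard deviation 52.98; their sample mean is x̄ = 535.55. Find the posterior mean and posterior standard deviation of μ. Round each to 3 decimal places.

Posterior mean ≈ 516.334; posterior SD ≈ 15.954

With known σ, the Normal prior is conjugate. Weight on the data is w = (n/σ²)/(n/σ² + 1/τ₀²) = 0.00320641/(0.00320641+0.00072263) = 0.81608.
Posterior mean = w·x̄ + (1−w)·μ₀ = 0.81608·535.55 + 0.18392·431.07 = 516.334. Posterior variance = 1/(0.00320641+0.00072263) = 254.516, so SD = 15.954.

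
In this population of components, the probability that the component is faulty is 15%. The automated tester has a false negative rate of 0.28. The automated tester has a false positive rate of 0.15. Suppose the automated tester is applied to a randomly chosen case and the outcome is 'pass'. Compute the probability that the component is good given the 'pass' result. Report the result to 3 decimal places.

Write H for 'the component is faulty'. Prior odds H:¬H = 0.15/0.85 = 0.17647. For the 'pass' outcome, the likelihood ratio is 0.28/0.85 = 0.32941.
Posterior odds = 0.17647 × 0.32941 = 0.058131, so P(H|E) = 0.058131/(1+0.058131) = 0.055. Then P(¬H|E) = 1 − 0.055 = 0.945.

P(¬H | E) ≈ 0.945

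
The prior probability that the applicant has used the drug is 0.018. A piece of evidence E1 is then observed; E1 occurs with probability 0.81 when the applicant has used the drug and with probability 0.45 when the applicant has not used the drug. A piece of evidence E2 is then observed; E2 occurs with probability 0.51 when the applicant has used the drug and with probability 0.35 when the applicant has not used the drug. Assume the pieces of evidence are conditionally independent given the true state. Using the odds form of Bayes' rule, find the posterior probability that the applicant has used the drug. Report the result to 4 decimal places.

Prior odds = 0.018/(1−0.018) = 0.018330.
Likelihood ratio for E1 = 0.81/0.45 = 1.8000.
Likelihood ratio for E2 = 0.51/0.35 = 1.4571.
Posterior odds = prior odds × LR₁ × LR₂ = 0.048077.
Posterior probability = odds/(1+odds) = 0.048077/1.0481 = 0.0459.

Posterior probability ≈ 0.0459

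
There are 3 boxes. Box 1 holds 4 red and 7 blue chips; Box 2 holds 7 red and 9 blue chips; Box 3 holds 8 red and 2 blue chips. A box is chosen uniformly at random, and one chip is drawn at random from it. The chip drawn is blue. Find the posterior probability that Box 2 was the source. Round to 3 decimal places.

P(blue|Box 1) = 0.6364; P(blue|Box 2) = 0.5625; P(blue|Box 3) = 0.2.
Prior × likelihood for each source: 0.333333·0.6364=0.2121, 0.333333·0.5625=0.1875, 0.333333·0.2=0.06667. Summing gives P(blue) = 0.46629.
P(Box 2 | blue) = 0.1875 / 0.46629 = 0.402.

Posterior probability ≈ 0.402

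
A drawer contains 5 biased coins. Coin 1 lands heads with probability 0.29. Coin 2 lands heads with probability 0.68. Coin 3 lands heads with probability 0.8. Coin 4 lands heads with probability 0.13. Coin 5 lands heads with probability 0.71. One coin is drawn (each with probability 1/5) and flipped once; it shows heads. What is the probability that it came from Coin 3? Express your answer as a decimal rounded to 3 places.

P(heads|C1) = 0.29; P(heads|C2) = 0.68; P(heads|C3) = 0.8; P(heads|C4) = 0.13; P(heads|C5) = 0.71.
Prior × likelihood for each source: 0.2·0.29=0.05800, 0.2·0.68=0.1360, 0.2·0.8=0.1600, 0.2·0.13=0.02600, 0.2·0.71=0.1420. Summing gives P(heads) = 0.52200.
P(Coin 3 | heads) = 0.1600 / 0.52200 = 0.307.

Posterior probability ≈ 0.307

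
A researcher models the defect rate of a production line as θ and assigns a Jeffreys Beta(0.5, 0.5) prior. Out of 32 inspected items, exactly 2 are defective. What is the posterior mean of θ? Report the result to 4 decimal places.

The binomial likelihood is conjugate to the Beta prior: with 2 successes and 30 failures, the posterior is Beta(0.5+2, 0.5+30) = Beta(2.5, 30.5).
Posterior mean = α/(α+β) = 2.5/33 = 0.0758.

Posterior mean ≈ 0.0758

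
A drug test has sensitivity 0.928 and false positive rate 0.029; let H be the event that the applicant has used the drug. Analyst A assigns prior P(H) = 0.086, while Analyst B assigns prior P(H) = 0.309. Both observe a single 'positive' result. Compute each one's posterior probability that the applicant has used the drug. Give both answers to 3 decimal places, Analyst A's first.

Analyst A: 0.751; Analyst B: 0.935

P('+'|H) = 0.928, P('+'|¬H) = 0.029.
Analyst A: numerator 0.928·0.086 = 0.079808; evidence = 0.079808+0.029·0.914 = 0.10631; posterior = 0.751.
Analyst B: numerator 0.928·0.309 = 0.28675; evidence = 0.28675+0.029·0.691 = 0.30679; posterior = 0.935.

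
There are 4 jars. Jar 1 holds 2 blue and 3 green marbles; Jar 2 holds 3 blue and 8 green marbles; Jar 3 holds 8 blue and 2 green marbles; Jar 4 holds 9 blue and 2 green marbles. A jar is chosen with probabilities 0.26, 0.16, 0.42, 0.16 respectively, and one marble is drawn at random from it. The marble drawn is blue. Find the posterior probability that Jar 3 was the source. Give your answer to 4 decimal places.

Tabulate prior·likelihood by source: [1] prior 0.26, lik 0.4, product 0.1040; [2] prior 0.16, lik 0.2727, product 0.04364; [3] prior 0.42, lik 0.8, product 0.3360; [4] prior 0.16, lik 0.8182, product 0.1309.
Normalizing constant = 0.61455; the posterior for Jar 3 is its product over the sum, 0.3360/0.61455 = 0.5467.

Posterior probability ≈ 0.5467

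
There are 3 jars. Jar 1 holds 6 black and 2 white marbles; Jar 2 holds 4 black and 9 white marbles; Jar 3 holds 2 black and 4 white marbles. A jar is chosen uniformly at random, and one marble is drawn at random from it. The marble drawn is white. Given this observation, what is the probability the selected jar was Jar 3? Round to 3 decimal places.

Posterior probability ≈ 0.414

P(white|Jar 1) = 0.25; P(white|Jar 2) = 0.6923; P(white|Jar 3) = 0.6667.
Prior × likelihood for each source: 0.333333·0.25=0.08333, 0.333333·0.6923=0.2308, 0.333333·0.6667=0.2222. Summing gives P(white) = 0.53632.
P(Jar 3 | white) = 0.2222 / 0.53632 = 0.414.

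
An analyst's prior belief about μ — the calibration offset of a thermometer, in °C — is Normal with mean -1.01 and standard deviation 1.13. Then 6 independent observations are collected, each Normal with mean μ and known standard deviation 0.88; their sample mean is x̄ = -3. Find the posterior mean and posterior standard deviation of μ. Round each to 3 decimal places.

Posterior mean ≈ -2.817; posterior SD ≈ 0.342

With known σ, the Normal prior is conjugate. Weight on the data is w = (n/σ²)/(n/σ² + 1/τ₀²) = 7.74793/(7.74793+0.783147) = 0.90820.
Posterior mean = w·x̄ + (1−w)·μ₀ = 0.90820·-3 + 0.091799·-1.01 = -2.817. Posterior variance = 1/(7.74793+0.783147) = 0.117218, so SD = 0.342.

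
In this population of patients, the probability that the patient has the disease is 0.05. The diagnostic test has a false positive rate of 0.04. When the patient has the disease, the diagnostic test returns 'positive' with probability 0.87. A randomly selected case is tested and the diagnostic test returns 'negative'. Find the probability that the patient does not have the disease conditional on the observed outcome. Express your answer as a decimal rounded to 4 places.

P(¬H | E) ≈ 0.9929

Write H for 'the patient has the disease'. Prior odds H:¬H = 0.05/0.95 = 0.052632. For the 'negative' outcome, the likelihood ratio is 0.13/0.96 = 0.13542.
Posterior odds = 0.052632 × 0.13542 = 0.0071272, so P(H|E) = 0.0071272/(1+0.0071272) = 0.0071. Then P(¬H|E) = 1 − 0.0071 = 0.9929.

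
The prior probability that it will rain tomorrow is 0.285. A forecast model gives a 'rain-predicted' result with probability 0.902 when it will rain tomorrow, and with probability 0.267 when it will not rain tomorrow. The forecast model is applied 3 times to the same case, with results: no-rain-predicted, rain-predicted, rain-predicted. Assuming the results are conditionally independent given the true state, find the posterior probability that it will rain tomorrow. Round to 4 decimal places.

Let H be the event that it will rain tomorrow; start with P(H) = 0.285. P('rain-predicted'|H) = 0.902, P('rain-predicted'|¬H) = 0.267.
Update on result 1 ('no-rain-predicted'): P(H) ← 0.098·0.2850 / (0.098·0.2850 + 0.733·0.7150) = 0.027930/0.55203 = 0.0506.
Update on result 2 ('rain-predicted'): P(H) ← 0.902·0.0506 / (0.902·0.0506 + 0.267·0.9494) = 0.045637/0.29913 = 0.1526.
Update on result 3 ('rain-predicted'): P(H) ← 0.902·0.1526 / (0.902·0.1526 + 0.267·0.8474) = 0.13762/0.36388 = 0.3782.

Posterior P(H) ≈ 0.3782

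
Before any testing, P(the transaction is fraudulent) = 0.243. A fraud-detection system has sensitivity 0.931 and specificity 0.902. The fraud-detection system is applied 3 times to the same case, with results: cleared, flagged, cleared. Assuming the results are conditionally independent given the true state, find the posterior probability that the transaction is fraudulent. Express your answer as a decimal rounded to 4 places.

Posterior P(H) ≈ 0.0175

Let H be the event that the transaction is fraudulent; start with P(H) = 0.243. P('flagged'|H) = 0.931, P('flagged'|¬H) = 0.098.
Update on result 1 ('cleared'): P(H) ← 0.069·0.2430 / (0.069·0.2430 + 0.902·0.7570) = 0.016767/0.69958 = 0.0240.
Update on result 2 ('flagged'): P(H) ← 0.931·0.0240 / (0.931·0.0240 + 0.098·0.9760) = 0.022313/0.11796 = 0.1892.
Update on result 3 ('cleared'): P(H) ← 0.069·0.1892 / (0.069·0.1892 + 0.902·0.8108) = 0.013052/0.74443 = 0.0175.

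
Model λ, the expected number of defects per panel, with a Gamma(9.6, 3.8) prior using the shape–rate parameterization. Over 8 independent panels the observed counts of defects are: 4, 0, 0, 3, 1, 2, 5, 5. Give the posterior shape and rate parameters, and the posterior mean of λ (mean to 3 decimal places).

The Poisson likelihood adds the total count to the shape and the number of exposure periods to the rate. Here ∑xᵢ = 20 and n = 8, so shape 9.6→29.6 and rate 3.8→11.8.
Posterior mean = shape/rate = 29.6/11.8 = 2.508.

Posterior: Gamma(shape=29.6, rate=11.8); mean ≈ 2.508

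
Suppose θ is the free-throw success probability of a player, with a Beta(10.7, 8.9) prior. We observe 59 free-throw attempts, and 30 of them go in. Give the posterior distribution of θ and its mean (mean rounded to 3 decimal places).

Posterior: Beta(40.7, 37.9); mean ≈ 0.518

The binomial likelihood is conjugate to the Beta prior: with 30 successes and 29 failures, the posterior is Beta(10.7+30, 8.9+29) = Beta(40.7, 37.9).
E[θ | data] = 40.7/(40.7+37.9) = 0.518.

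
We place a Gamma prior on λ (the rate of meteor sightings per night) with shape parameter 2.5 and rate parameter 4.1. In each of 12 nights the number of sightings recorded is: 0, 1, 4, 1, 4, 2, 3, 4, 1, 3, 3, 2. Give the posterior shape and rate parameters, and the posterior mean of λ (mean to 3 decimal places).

Posterior: Gamma(shape=30.5, rate=16.1); mean ≈ 1.894

Total count ∑xᵢ = 28 over n = 12 nights.
Gamma is conjugate to the Poisson likelihood: posterior is Gamma(shape = 2.5+28 = 30.5, rate = 4.1+12 = 16.1).
Posterior mean = shape/rate = 30.5/16.1 = 1.894.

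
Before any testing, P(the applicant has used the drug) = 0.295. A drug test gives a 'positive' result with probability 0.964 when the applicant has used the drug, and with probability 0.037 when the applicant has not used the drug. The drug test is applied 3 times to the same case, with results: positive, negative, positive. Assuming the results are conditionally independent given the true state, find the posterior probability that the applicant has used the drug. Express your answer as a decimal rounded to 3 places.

Let H be the event that the applicant has used the drug; start with P(H) = 0.295. P('positive'|H) = 0.964, P('positive'|¬H) = 0.037.
Update on result 1 ('positive'): P(H) ← 0.964·0.2950 / (0.964·0.2950 + 0.037·0.7050) = 0.28438/0.31046 = 0.9160.
Update on result 2 ('negative'): P(H) ← 0.036·0.9160 / (0.036·0.9160 + 0.963·0.0840) = 0.032975/0.11389 = 0.2895.
Update on result 3 ('positive'): P(H) ← 0.964·0.2895 / (0.964·0.2895 + 0.037·0.7105) = 0.27912/0.30541 = 0.9139.

Posterior P(H) ≈ 0.914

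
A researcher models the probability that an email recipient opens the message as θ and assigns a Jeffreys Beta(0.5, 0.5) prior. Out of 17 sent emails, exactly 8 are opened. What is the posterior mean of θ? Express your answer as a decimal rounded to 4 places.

Observing 8 successes and 9 failures updates Beta(0.5, 0.5) by adding the success and failure counts to the two shape parameters: α = 0.5+8 = 8.5, β = 0.5+9 = 9.5.
Posterior mean = α/(α+β) = 8.5/18 = 0.4722.

Posterior mean ≈ 0.4722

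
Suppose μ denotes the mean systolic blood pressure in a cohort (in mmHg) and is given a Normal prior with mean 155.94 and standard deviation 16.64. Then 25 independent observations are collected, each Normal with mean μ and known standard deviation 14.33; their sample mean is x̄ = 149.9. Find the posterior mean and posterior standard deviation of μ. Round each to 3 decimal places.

Posterior mean ≈ 150.074; posterior SD ≈ 2.824

Prior precision 1/τ₀² = 1/16.64² = 0.00361155; data precision n/σ² = 25/14.33² = 0.121744.
Posterior precision = 0.00361155 + 0.121744 = 0.125356, giving posterior SD = 1/√0.125356 = 2.824.
Posterior mean = (0.00361155·155.94 + 0.121744·149.9) / 0.125356 = 150.074.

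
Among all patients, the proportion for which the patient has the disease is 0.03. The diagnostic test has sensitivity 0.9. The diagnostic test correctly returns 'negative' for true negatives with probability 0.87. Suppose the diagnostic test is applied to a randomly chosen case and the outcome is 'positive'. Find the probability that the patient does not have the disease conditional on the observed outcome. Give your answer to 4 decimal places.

P(¬H | E) ≈ 0.8236

Write H for 'the patient has the disease'. Prior odds H:¬H = 0.03/0.97 = 0.030928. For the 'positive' outcome, the likelihood ratio is 0.9/0.13 = 6.9231.
Posterior odds = 0.030928 × 6.9231 = 0.21412, so P(H|E) = 0.21412/(1+0.21412) = 0.1764. Then P(¬H|E) = 1 − 0.1764 = 0.8236.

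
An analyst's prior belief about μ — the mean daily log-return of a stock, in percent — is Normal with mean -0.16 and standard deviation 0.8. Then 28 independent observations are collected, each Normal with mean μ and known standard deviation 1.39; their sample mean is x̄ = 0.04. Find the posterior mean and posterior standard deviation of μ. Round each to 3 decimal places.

Posterior mean ≈ 0.021; posterior SD ≈ 0.250

With known σ, the Normal prior is conjugate. Weight on the data is w = (n/σ²)/(n/σ² + 1/τ₀²) = 14.4920/(14.4920+1.56250) = 0.90268.
Posterior mean = w·x̄ + (1−w)·μ₀ = 0.90268·0.04 + 0.097325·-0.16 = 0.021. Posterior variance = 1/(14.4920+1.56250) = 0.0622878, so SD = 0.250.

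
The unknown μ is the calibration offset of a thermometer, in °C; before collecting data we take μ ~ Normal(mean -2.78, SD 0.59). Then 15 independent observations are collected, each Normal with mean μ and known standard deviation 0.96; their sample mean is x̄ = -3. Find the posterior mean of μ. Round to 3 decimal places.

Prior precision 1/τ₀² = 1/0.59² = 2.87274; data precision n/σ² = 15/0.96² = 16.2760.
Posterior precision = 2.87274 + 16.2760 = 19.1488.
Posterior mean = (2.87274·-2.78 + 16.2760·-3) / 19.1488 = -2.967.

Posterior mean ≈ -2.967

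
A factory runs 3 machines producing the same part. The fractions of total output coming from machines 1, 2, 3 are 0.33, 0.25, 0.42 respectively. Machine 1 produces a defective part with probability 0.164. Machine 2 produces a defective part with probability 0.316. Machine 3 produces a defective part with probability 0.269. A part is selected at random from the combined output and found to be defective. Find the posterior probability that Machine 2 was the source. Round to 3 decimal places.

Posterior probability ≈ 0.321

Tabulate prior·likelihood by source: [1] prior 0.33, lik 0.164, product 0.05412; [2] prior 0.25, lik 0.316, product 0.07900; [3] prior 0.42, lik 0.269, product 0.1130.
Normalizing constant = 0.24610; the posterior for Machine 2 is its product over the sum, 0.07900/0.24610 = 0.321.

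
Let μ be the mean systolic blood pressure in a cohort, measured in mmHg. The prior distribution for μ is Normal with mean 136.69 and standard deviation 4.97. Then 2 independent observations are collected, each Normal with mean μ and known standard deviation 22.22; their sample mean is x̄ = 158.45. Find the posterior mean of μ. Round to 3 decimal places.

Posterior mean ≈ 138.669

With known σ, the Normal prior is conjugate. Weight on the data is w = (n/σ²)/(n/σ² + 1/τ₀²) = 0.00405081/(0.00405081+0.0404844) = 0.090958.
Posterior mean = w·x̄ + (1−w)·μ₀ = 0.090958·158.45 + 0.90904·136.69 = 138.669.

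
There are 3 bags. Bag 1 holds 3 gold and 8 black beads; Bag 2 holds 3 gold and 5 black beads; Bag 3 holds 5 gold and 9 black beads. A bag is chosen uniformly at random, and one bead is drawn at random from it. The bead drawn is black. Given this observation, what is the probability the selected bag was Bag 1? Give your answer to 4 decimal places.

Tabulate prior·likelihood by source: [1] prior 0.333333, lik 0.7273, product 0.2424; [2] prior 0.333333, lik 0.625, product 0.2083; [3] prior 0.333333, lik 0.6429, product 0.2143.
Normalizing constant = 0.66504; the posterior for Bag 1 is its product over the sum, 0.2424/0.66504 = 0.3645.

Posterior probability ≈ 0.3645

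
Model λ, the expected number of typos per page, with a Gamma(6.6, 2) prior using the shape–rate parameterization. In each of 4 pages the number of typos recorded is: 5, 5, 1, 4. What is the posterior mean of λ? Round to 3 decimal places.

Posterior mean ≈ 3.600

The Poisson likelihood adds the total count to the shape and the number of exposure periods to the rate. Here ∑xᵢ = 15 and n = 4, so shape 6.6→21.6 and rate 2→6.
E[λ | data] = 21.6/6 = 3.600.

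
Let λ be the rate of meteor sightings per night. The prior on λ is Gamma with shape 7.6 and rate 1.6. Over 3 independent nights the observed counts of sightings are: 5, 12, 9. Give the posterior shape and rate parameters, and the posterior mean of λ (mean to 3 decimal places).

Total count ∑xᵢ = 26 over n = 3 nights.
Gamma is conjugate to the Poisson likelihood: posterior is Gamma(shape = 7.6+26 = 33.6, rate = 1.6+3 = 4.6).
E[λ | data] = 33.6/4.6 = 7.304.

Posterior: Gamma(shape=33.6, rate=4.6); mean ≈ 7.304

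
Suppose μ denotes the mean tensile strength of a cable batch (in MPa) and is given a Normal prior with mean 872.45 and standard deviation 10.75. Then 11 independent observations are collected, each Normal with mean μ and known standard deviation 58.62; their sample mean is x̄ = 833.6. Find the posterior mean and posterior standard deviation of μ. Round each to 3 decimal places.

Posterior mean ≈ 861.959; posterior SD ≈ 9.185

Prior precision 1/τ₀² = 1/10.75² = 0.00865333; data precision n/σ² = 11/58.62² = 0.00320111.
Posterior precision = 0.00865333 + 0.00320111 = 0.0118544, giving posterior SD = 1/√0.0118544 = 9.185.
Posterior mean = (0.00865333·872.45 + 0.00320111·833.6) / 0.0118544 = 861.959.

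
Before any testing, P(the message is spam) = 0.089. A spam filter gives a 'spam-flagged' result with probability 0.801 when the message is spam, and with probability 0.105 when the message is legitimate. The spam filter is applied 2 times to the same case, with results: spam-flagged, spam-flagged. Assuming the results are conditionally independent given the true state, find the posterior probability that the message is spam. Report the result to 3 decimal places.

Posterior P(H) ≈ 0.850

With H the event that the message is spam, the joint likelihood of the observed sequence is P(data|H) = 0.801·0.801 = 0.64160 and P(data|¬H) = 0.105·0.105 = 0.011025.
Bayes: P(H|data) = 0.089·0.64160 / (0.089·0.64160 + 0.911·0.011025) = 0.057102/0.067146 = 0.8504.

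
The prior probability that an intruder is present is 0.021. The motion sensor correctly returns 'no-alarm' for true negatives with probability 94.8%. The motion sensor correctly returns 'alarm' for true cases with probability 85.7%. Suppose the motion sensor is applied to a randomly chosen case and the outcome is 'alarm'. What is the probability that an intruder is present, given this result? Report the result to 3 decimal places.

P(H | E) ≈ 0.261

Write H for 'an intruder is present'. Prior odds H:¬H = 0.021/0.979 = 0.021450. For the 'alarm' outcome, the likelihood ratio is 0.857/0.052 = 16.481.
Posterior odds = 0.021450 × 16.481 = 0.35352, so P(H|E) = 0.35352/(1+0.35352) = 0.261.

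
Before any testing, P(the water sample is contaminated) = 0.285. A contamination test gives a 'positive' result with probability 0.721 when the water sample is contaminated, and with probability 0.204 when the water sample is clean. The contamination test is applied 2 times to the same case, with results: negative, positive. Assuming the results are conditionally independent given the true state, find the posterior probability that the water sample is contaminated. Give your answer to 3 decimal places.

Let H be the event that the water sample is contaminated; start with P(H) = 0.285. P('positive'|H) = 0.721, P('positive'|¬H) = 0.204.
Update on result 1 ('negative'): P(H) ← 0.279·0.2850 / (0.279·0.2850 + 0.796·0.7150) = 0.079515/0.64866 = 0.1226.
Update on result 2 ('positive'): P(H) ← 0.721·0.1226 / (0.721·0.1226 + 0.204·0.8774) = 0.088383/0.26738 = 0.3306.

Posterior P(H) ≈ 0.331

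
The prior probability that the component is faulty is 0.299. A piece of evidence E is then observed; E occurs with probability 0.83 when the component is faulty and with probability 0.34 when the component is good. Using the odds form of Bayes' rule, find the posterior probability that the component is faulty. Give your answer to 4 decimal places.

Prior odds = 0.299/(1−0.299) = 0.42653.
Likelihood ratio for E = 0.83/0.34 = 2.4412.
Posterior odds = prior odds × LR = 1.0412.
Posterior probability = odds/(1+odds) = 1.0412/2.0412 = 0.5101.

Posterior probability ≈ 0.5101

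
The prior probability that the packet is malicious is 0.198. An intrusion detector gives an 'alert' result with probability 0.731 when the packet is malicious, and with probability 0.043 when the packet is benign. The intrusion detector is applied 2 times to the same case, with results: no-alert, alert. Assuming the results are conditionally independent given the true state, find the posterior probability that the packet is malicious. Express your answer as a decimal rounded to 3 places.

Let H be the event that the packet is malicious; start with P(H) = 0.198. P('alert'|H) = 0.731, P('alert'|¬H) = 0.043.
Update on result 1 ('no-alert'): P(H) ← 0.269·0.1980 / (0.269·0.1980 + 0.957·0.8020) = 0.053262/0.82078 = 0.0649.
Update on result 2 ('alert'): P(H) ← 0.731·0.0649 / (0.731·0.0649 + 0.043·0.9351) = 0.047436/0.087646 = 0.5412.

Posterior P(H) ≈ 0.541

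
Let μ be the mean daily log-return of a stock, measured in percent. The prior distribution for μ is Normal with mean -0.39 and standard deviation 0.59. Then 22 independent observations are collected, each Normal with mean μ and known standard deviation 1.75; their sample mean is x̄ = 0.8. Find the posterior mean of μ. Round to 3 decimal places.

Posterior mean ≈ 0.460

With known σ, the Normal prior is conjugate. Weight on the data is w = (n/σ²)/(n/σ² + 1/τ₀²) = 7.18367/(7.18367+2.87274) = 0.71434.
Posterior mean = w·x̄ + (1−w)·μ₀ = 0.71434·0.8 + 0.28566·-0.39 = 0.460.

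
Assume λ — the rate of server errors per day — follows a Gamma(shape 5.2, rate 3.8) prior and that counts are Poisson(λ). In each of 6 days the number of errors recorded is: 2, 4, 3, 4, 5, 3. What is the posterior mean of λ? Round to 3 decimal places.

Total count ∑xᵢ = 21 over n = 6 days.
Gamma is conjugate to the Poisson likelihood: posterior is Gamma(shape = 5.2+21 = 26.2, rate = 3.8+6 = 9.8).
E[λ | data] = 26.2/9.8 = 2.673.

Posterior mean ≈ 2.673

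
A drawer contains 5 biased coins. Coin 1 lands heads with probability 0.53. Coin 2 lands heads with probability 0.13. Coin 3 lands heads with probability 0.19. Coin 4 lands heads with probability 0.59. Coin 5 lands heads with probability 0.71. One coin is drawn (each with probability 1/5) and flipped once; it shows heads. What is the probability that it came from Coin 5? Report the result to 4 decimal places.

Posterior probability ≈ 0.3302

P(heads|C1) = 0.53; P(heads|C2) = 0.13; P(heads|C3) = 0.19; P(heads|C4) = 0.59; P(heads|C5) = 0.71.
Prior × likelihood for each source: 0.2·0.53=0.1060, 0.2·0.13=0.02600, 0.2·0.19=0.03800, 0.2·0.59=0.1180, 0.2·0.71=0.1420. Summing gives P(heads) = 0.43000.
P(Coin 5 | heads) = 0.1420 / 0.43000 = 0.3302.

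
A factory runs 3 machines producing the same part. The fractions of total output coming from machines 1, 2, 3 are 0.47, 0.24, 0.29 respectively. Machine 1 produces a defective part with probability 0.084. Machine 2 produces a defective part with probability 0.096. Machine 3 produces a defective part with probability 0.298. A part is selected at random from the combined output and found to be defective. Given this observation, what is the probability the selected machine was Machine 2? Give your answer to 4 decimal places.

Tabulate prior·likelihood by source: [1] prior 0.47, lik 0.084, product 0.03948; [2] prior 0.24, lik 0.096, product 0.02304; [3] prior 0.29, lik 0.298, product 0.08642.
Normalizing constant = 0.14894; the posterior for Machine 2 is its product over the sum, 0.02304/0.14894 = 0.1547.

Posterior probability ≈ 0.1547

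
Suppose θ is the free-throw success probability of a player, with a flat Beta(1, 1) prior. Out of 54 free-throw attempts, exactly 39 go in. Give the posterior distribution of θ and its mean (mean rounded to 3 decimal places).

Posterior: Beta(40, 16); mean ≈ 0.714

Observing 39 successes and 15 failures updates Beta(1, 1) by adding the success and failure counts to the two shape parameters: α = 1+39 = 40, β = 1+15 = 16.
Posterior mean = α/(α+β) = 40/56 = 0.714.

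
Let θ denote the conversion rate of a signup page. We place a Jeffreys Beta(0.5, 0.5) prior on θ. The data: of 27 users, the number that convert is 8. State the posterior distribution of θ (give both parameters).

The binomial likelihood is conjugate to the Beta prior: with 8 successes and 19 failures, the posterior is Beta(0.5+8, 0.5+19) = Beta(8.5, 19.5).

Posterior: Beta(8.5, 19.5)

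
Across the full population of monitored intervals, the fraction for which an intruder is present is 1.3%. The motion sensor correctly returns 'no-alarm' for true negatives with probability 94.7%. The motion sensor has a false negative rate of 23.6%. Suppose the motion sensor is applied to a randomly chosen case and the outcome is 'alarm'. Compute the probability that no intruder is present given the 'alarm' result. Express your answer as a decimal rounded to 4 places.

P(¬H | E) ≈ 0.8404

Let H be the event that an intruder is present. P(H) = 0.013, so P(¬H) = 0.987. With E the 'alarm' result, P(E|H) = 0.764 and P(E|¬H) = 0.053.
P(E) = 0.764·0.013 + 0.053·0.987 = 0.0099320 + 0.052311 = 0.062243.
By Bayes' theorem, P(H|E) = 0.0099320 / 0.062243 = 0.1596. Hence P(¬H|E) = 1 − 0.1596 = 0.8404.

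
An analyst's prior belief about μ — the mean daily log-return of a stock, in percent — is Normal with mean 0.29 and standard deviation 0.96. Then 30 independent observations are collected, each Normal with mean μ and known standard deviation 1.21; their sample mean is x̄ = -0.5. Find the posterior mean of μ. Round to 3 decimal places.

Posterior mean ≈ -0.460

With known σ, the Normal prior is conjugate. Weight on the data is w = (n/σ²)/(n/σ² + 1/τ₀²) = 20.4904/(20.4904+1.08507) = 0.94971.
Posterior mean = w·x̄ + (1−w)·μ₀ = 0.94971·-0.5 + 0.050292·0.29 = -0.460.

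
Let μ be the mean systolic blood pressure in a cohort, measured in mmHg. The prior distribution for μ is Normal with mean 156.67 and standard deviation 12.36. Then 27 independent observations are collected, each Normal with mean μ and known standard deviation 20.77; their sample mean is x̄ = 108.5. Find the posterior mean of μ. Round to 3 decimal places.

Posterior mean ≈ 113.061

Prior precision 1/τ₀² = 1/12.36² = 0.00654580; data precision n/σ² = 27/20.77² = 0.0625880.
Posterior precision = 0.00654580 + 0.0625880 = 0.0691338.
Posterior mean = (0.00654580·156.67 + 0.0625880·108.5) / 0.0691338 = 113.061.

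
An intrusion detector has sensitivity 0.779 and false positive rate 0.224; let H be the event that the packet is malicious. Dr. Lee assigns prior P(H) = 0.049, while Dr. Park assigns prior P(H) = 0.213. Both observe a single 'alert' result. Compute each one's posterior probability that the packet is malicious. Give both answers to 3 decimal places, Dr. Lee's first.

Dr. Lee: 0.152; Dr. Park: 0.485

The likelihood ratio for an 'alert' result is 0.779/0.224 = 3.4777.
Dr. Lee: prior odds 0.049/0.951 = 0.051525; posterior odds 0.17919; posterior probability 0.152.
Dr. Park: prior odds 0.213/0.787 = 0.27065; posterior odds 0.94123; posterior probability 0.485.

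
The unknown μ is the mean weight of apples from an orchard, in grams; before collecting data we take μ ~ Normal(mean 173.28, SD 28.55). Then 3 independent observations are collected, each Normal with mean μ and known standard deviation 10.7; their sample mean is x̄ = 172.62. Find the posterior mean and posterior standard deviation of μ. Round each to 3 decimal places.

Posterior mean ≈ 172.650; posterior SD ≈ 6.038

With known σ, the Normal prior is conjugate. Weight on the data is w = (n/σ²)/(n/σ² + 1/τ₀²) = 0.0262032/(0.0262032+0.00122684) = 0.95527.
Posterior mean = w·x̄ + (1−w)·μ₀ = 0.95527·172.62 + 0.044726·173.28 = 172.650. Posterior variance = 1/(0.0262032+0.00122684) = 36.4564, so SD = 6.038.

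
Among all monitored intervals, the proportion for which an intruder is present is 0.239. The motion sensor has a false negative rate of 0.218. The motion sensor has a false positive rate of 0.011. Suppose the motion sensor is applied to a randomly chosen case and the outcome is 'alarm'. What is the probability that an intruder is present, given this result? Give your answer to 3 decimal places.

P(H | E) ≈ 0.957

Let H be the event that an intruder is present. P(H) = 0.239, so P(¬H) = 0.761. With E the 'alarm' result, P(E|H) = 0.782 and P(E|¬H) = 0.011.
P(E) = 0.782·0.239 + 0.011·0.761 = 0.18690 + 0.0083710 = 0.19527.
By Bayes' theorem, P(H|E) = 0.18690 / 0.19527 = 0.957.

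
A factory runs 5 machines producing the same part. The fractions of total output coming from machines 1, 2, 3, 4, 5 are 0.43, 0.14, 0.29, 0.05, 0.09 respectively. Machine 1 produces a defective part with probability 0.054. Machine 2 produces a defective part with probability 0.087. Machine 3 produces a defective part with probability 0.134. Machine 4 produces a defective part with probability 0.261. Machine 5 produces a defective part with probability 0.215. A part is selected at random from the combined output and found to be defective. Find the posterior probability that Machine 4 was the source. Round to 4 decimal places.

Tabulate prior·likelihood by source: [1] prior 0.43, lik 0.054, product 0.02322; [2] prior 0.14, lik 0.087, product 0.01218; [3] prior 0.29, lik 0.134, product 0.03886; [4] prior 0.05, lik 0.261, product 0.01305; [5] prior 0.09, lik 0.215, product 0.01935.
Normalizing constant = 0.10666; the posterior for Machine 4 is its product over the sum, 0.01305/0.10666 = 0.1224.

Posterior probability ≈ 0.1224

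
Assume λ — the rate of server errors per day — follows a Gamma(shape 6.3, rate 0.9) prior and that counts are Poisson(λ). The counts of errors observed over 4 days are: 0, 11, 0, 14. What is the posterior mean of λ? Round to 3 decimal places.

Posterior mean ≈ 6.388

Total count ∑xᵢ = 25 over n = 4 days.
Gamma is conjugate to the Poisson likelihood: posterior is Gamma(shape = 6.3+25 = 31.3, rate = 0.9+4 = 4.9).
Posterior mean = shape/rate = 31.3/4.9 = 6.388.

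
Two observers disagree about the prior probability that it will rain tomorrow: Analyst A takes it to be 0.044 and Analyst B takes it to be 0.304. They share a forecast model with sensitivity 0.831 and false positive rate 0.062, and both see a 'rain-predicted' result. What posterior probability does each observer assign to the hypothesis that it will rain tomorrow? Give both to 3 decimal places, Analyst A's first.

The likelihood ratio for a 'rain-predicted' result is 0.831/0.062 = 13.403.
Analyst A: prior odds 0.044/0.956 = 0.046025; posterior odds 0.61688; posterior probability 0.382.
Analyst B: prior odds 0.304/0.696 = 0.43678; posterior odds 5.8543; posterior probability 0.854.

Analyst A: 0.382; Analyst B: 0.854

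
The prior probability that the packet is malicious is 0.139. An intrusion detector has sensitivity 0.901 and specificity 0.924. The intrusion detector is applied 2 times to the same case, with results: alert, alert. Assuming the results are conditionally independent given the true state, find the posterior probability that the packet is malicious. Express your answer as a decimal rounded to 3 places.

Posterior P(H) ≈ 0.958

With H the event that the packet is malicious, the joint likelihood of the observed sequence is P(data|H) = 0.901·0.901 = 0.81180 and P(data|¬H) = 0.076·0.076 = 0.0057760.
Bayes: P(H|data) = 0.139·0.81180 / (0.139·0.81180 + 0.861·0.0057760) = 0.11284/0.11781 = 0.9578.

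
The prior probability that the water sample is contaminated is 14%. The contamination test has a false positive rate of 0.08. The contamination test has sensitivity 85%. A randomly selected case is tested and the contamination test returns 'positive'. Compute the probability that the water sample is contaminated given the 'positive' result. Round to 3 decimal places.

Let H be the event that the water sample is contaminated. P(H) = 0.14, so P(¬H) = 0.86. With E the 'positive' result, P(E|H) = 0.85 and P(E|¬H) = 0.08.
P(E) = 0.85·0.14 + 0.08·0.86 = 0.11900 + 0.068800 = 0.18780.
By Bayes' theorem, P(H|E) = 0.11900 / 0.18780 = 0.634.

P(H | E) ≈ 0.634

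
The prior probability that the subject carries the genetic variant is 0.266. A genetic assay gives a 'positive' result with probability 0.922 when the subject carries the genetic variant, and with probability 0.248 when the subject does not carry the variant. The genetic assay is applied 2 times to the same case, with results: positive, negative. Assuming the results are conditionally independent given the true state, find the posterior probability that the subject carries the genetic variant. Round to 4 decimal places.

Let H be the event that the subject carries the genetic variant; start with P(H) = 0.266. P('positive'|H) = 0.922, P('positive'|¬H) = 0.248.
Update on result 1 ('positive'): P(H) ← 0.922·0.2660 / (0.922·0.2660 + 0.248·0.7340) = 0.24525/0.42728 = 0.5740.
Update on result 2 ('negative'): P(H) ← 0.078·0.5740 / (0.078·0.5740 + 0.752·0.4260) = 0.044770/0.36514 = 0.1226.

Posterior P(H) ≈ 0.1226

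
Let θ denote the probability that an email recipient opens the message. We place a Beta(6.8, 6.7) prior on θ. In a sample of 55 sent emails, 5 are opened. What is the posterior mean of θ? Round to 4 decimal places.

Posterior mean ≈ 0.1723

The binomial likelihood is conjugate to the Beta prior: with 5 successes and 50 failures, the posterior is Beta(6.8+5, 6.7+50) = Beta(11.8, 56.7).
Posterior mean = α/(α+β) = 11.8/68.5 = 0.1723.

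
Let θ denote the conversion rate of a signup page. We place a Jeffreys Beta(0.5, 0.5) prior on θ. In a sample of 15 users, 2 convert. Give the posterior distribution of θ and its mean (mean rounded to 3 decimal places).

Posterior: Beta(2.5, 13.5); mean ≈ 0.156

The binomial likelihood is conjugate to the Beta prior: with 2 successes and 13 failures, the posterior is Beta(0.5+2, 0.5+13) = Beta(2.5, 13.5).
E[θ | data] = 2.5/(2.5+13.5) = 0.156.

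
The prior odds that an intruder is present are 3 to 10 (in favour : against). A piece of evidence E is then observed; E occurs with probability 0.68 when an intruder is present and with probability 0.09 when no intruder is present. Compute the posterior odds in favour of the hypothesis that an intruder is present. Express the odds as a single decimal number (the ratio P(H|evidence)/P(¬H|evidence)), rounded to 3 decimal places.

Prior odds = 3/10 = 0.30000. In log-odds, ln(0.30000) = -1.2040.
Add log likelihood ratio: ln(7.5556) = 2.0223.
Posterior log-odds = 0.81831, so posterior odds = exp(0.81831) = 2.2667.

Posterior odds ≈ 2.267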